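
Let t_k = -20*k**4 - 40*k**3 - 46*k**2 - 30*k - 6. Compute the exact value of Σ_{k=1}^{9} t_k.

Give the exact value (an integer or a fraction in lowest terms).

Ratio r(k) = (10*k**4 + 60*k**3 + 143*k**2 + 161*k + 71)/(10*k**4 + 20*k**3 + 23*k**2 + 15*k + 3).
A = 1, B = 1, C = k**4 + 2*k**3 + 23*k**2/10 + 3*k/2 + 3/10.
Solve (1)·f(k+1) − (1)·f(k) = k**4 + 2*k**3 + 23*k**2/10 + 3*k/2 + 3/10.
From deg A=0, deg B=0, deg C=4: d=5.
Solve for f: f(k) = k*(2*k**4 + k**2 + k - 1)/10 (degree 5 ≤ 5).
Get s_k = R·t_k = 2*k*(-2*k**4 - k**2 - k + 1) with R(k) = B(k−1)f(k)/C(k) = k*(2*k**4 + k**2 + k - 1)/(10*k**4 + 20*k**3 + 23*k**2 + 15*k + 3).
Verify: -20*k**4 - 40*k**3 - 46*k**2 - 30*k - 6 matches t_k.
Sum = s_(10) − s_(1); s_(10) = -402180, s_(1) = -6 ⇒ -402174.

Σ = -402174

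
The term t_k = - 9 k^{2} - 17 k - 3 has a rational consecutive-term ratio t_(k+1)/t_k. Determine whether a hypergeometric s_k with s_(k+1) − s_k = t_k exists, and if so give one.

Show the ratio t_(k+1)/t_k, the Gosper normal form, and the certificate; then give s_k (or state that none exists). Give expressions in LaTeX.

Compute t_(k+1)/t_k: get (9*k**2 + 35*k + 29)/(9*k**2 + 17*k + 3).
So A=1 and B=1, with C=k**2 + 17*k/9 + 1/3.
Need (1)·f(k+1) − (1)·f(k) = k**2 + 17*k/9 + 1/3.
Degrees (0,0,2) ⇒ d ≤ 3.
A polynomial solution: f(k) = k*(k + 2)*(3*k - 2)/9.
So s_k = (B(k−1)f/C)·t_k = (k*(k + 2)*(3*k - 2)/(9*k**2 + 17*k + 3))·t_k = k*(-3*k**2 - 4*k + 4).
s_(k+1) − s_k = -9*k**2 - 17*k - 3 = t_k.

s_k = k \left(- 3 k^{2} - 4 k + 4\right)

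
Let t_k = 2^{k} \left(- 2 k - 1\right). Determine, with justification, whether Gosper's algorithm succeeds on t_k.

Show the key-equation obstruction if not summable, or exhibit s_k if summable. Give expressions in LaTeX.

Yes. s_k = 2^{k} \left(3 - 2 k\right).

r(k) = 2*(2*k + 3)/(2*k + 1) after simplifying.
A = 2, B = 1, C = k + 1/2.
Solve (2)·f(k+1) − (1)·f(k) = k + 1/2.
d = 1 from the (0,0,1) case.
Solve for f: f(k) = (2*k - 3)/2 (degree 1 ≤ 1).
Then R = B(k−1)f/C = (2*k - 3)/(2*k + 1), so s_k = R(k)·t_k = 2**k*(3 - 2*k).
s_(k+1) − s_k = 2**k*(-2*k - 1) = t_k.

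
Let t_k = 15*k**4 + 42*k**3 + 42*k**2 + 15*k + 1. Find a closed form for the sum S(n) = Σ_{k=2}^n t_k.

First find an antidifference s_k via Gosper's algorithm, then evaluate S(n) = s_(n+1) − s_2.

S(n) = 3*n**5 + 18*n**4 + 40*n**3 + 39*n**2 + 15*n - 115

Compute t_(k+1)/t_k: get (15*k**4 + 102*k**3 + 258*k**2 + 285*k + 115)/(15*k**4 + 42*k**3 + 42*k**2 + 15*k + 1).
A = 1, B = 1, C = k**4 + 14*k**3/5 + 14*k**2/5 + k + 1/15.
Key eq: (1)·f(k+1) = (1)·f(k) + (k**4 + 14*k**3/5 + 14*k**2/5 + k + 1/15).
d = 5 from the (0,0,4) case.
Solve for f: f(k) = k**2*(3*k**3 + 3*k**2 - 2*k - 3)/15 (degree 5 ≤ 5).
Then R = B(k−1)f/C = k**2*(3*k**3 + 3*k**2 - 2*k - 3)/(15*k**4 + 42*k**3 + 42*k**2 + 15*k + 1), so s_k = R(k)·t_k = k**2*(3*k**3 + 3*k**2 - 2*k - 3).
Check: Δs_k = 15*k**4 + 42*k**3 + 42*k**2 + 15*k + 1. ✓
s_(n+1) = 3*n**5 + 18*n**4 + 40*n**3 + 39*n**2 + 15*n + 1 and s_(2) = 116, so S(n) = 3*n**5 + 18*n**4 + 40*n**3 + 39*n**2 + 15*n - 115.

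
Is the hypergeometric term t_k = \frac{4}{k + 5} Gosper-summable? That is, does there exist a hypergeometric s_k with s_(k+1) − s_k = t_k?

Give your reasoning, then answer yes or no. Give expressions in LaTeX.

No — key equation has no polynomial f.

Ratio r(k) = (k + 5)/(k + 6).
Take A(k)=k + 5, B(k)=k + 6, C(k)=1.
f must satisfy (k + 5)·f(k+1) − (k + 5)·f(k) = 1.
Bound: deg f ≤ 0.
Write f(k) = c0. Then LHS − RHS = -1, requiring -1 = 0: contradictory. No certificate.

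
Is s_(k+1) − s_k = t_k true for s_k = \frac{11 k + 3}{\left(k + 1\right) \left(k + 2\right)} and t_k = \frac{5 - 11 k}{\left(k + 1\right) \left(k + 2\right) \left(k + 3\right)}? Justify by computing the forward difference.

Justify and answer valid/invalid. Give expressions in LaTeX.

s_(k+1) = (11*k + 14)/((k + 2)*(k + 3))
s_(k+1) − s_k = (5 - 11*k)/(k**3 + 6*k**2 + 11*k + 6)
(s_(k+1) − s_k) − t_k = 0

valid; difference matches t_k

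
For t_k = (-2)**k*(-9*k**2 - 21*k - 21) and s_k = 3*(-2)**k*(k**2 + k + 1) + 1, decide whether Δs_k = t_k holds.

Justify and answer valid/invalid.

s_(k+1) = -6*(-2)**k*(k + (k + 1)**2 + 2) + 1
s_(k+1) − s_k = (-2)**k*(-9*k**2 - 21*k - 21)
(s_(k+1) − s_k) − t_k = 0

valid; difference matches t_k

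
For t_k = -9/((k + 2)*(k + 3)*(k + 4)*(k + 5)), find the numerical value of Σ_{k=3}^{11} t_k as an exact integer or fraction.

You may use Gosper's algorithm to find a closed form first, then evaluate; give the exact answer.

The ratio is (k + 2)/(k + 6).
Normal form (A,B,C) = (k + 2, k + 6, 1).
Key eq: (k + 2)·f(k+1) = (k + 5)·f(k) + (1).
Bound: deg f ≤ 3.
Solving with deg f ≤ 3: f(k) = k*(k**2 + 9*k + 26)/72.
Certificate R = B(k−1)f/C = k*(k + 5)*(k**2 + 9*k + 26)/72 gives s_k = k*(-k**2 - 9*k - 26)/(8*(k + 2)*(k + 3)*(k + 4)).
Verify: -9/(k**4 + 14*k**3 + 71*k**2 + 154*k + 120) matches t_k.
Telescoping: Σ = s_(12) − s_(3) = -139/1120 − (-31/280) = -3/224.

Σ = -3/224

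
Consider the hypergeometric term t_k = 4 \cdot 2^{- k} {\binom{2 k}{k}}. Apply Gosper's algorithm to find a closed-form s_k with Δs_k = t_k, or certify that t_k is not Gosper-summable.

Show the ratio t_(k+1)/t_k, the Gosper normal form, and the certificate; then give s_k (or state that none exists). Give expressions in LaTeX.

not Gosper-summable; s_k does not exist

r(k) = (2*k + 1)/(k + 1) after simplifying.
Take A(k)=2*k + 1, B(k)=k + 1, C(k)=1.
Key eq: (2*k + 1)·f(k+1) = (k)·f(k) + (1).
deg f ≤ -1 (via 1,1,0).
Negative degree bound (-1): no f exists, t_k not Gosper-summable.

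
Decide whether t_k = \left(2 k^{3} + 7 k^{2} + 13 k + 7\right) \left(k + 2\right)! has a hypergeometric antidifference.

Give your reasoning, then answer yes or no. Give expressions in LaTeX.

Yes. s_k = \left(2 k^{2} - k + 2\right) \left(k + 2\right)!.

t_(k+1)/t_k = (2*k**4 + 19*k**3 + 72*k**2 + 128*k + 87)/(2*k**3 + 7*k**2 + 13*k + 7).
Normal form (A,B,C) = (k + 3, 1, k**3 + 7*k**2/2 + 13*k/2 + 7/2).
Solve (k + 3)·f(k+1) − (1)·f(k) = k**3 + 7*k**2/2 + 13*k/2 + 7/2.
From deg A=1, deg B=0, deg C=3: d=2.
Coefficient equations give f(k) = (2*k**2 - k + 2)/2.
Then R = B(k−1)f/C = (2*k**2 - k + 2)/(2*k**3 + 7*k**2 + 13*k + 7), so s_k = R(k)·t_k = (2*k**2 - k + 2)*factorial(k + 2).
s_(k+1) − s_k = (2*k**3 + 7*k**2 + 13*k + 7)*factorial(k + 2) = t_k.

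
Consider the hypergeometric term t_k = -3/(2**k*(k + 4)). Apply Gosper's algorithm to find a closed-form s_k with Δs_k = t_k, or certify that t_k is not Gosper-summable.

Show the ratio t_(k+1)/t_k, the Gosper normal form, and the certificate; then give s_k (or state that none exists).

none (Gosper's algorithm certifies no s_k)

Compute t_(k+1)/t_k: get (k + 4)/(2*(k + 5)).
A = k/2 + 2, B = k + 5, C = 1.
Solve (k/2 + 2)·f(k+1) − (k + 4)·f(k) = 1.
Degrees (1,1,0) ⇒ d ≤ -1.
d = -1 < 0 ⇒ no nonzero polynomial f; not summable.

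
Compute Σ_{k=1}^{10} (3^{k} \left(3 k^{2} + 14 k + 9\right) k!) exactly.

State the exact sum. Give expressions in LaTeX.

t_(k+1)/t_k = 3*(3*k**3 + 23*k**2 + 46*k + 26)/(3*k**2 + 14*k + 9).
Take A(k)=3*k + 3, B(k)=1, C(k)=k**2 + 14*k/3 + 3.
Key eq: (3*k + 3)·f(k+1) = (1)·f(k) + (k**2 + 14*k/3 + 3).
d = 1 from the (1,0,2) case.
Solving with deg f ≤ 1: f(k) = (k + 3)/3.
Certificate R = B(k−1)f/C = (k + 3)/(3*k**2 + 14*k + 9) gives s_k = 3**k*(k + 3)*factorial(k).
s_(k+1) − s_k = 3**k*(3*k**2 + 14*k + 9)*factorial(k) = t_k.
Σ_(k=1)^(10) t_k = s_(11) − s_(1) = 98995979174400 − (12) = 98995979174388.

Σ = 98995979174388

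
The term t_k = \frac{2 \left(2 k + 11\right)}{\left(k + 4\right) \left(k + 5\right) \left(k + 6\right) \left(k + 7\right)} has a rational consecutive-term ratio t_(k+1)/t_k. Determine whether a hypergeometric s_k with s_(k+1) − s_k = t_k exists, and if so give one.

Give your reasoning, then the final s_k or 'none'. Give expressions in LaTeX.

Ratio r(k) = (k + 4)*(2*k + 13)/((k + 8)*(2*k + 11)).
So A=k + 4 and B=k + 8, with C=k + 11/2.
Key eq: (k + 4)·f(k+1) = (k + 7)·f(k) + (k + 11/2).
Bound: deg f ≤ 3.
Match coefficients ⇒ f(k) = k*(k + 5)*(k + 10)/48.
Get s_k = R·t_k = k*(k + 10)/(12*(k**2 + 10*k + 24)) with R(k) = B(k−1)f(k)/C(k) = k*(k + 5)*(k + 7)*(k + 10)/(24*(2*k + 11)).
Check: Δs_k = 2*(2*k + 11)/(k**4 + 22*k**3 + 179*k**2 + 638*k + 840). ✓

s_k = \frac{k \left(k + 10\right)}{12 \left(k^{2} + 10 k + 24\right)}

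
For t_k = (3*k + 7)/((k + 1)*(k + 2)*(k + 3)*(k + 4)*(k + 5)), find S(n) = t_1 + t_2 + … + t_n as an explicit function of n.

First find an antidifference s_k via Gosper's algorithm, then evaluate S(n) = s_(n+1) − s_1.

r(k) = (k + 1)*(3*k + 10)/((k + 6)*(3*k + 7)) after simplifying.
Gosper form: A/B · C(k+1)/C(k) with A=k + 1, B=k + 6, C=k + 7/3.
Solve (k + 1)·f(k+1) − (k + 5)·f(k) = k + 7/3.
Degrees (1,1,1) ⇒ d ≤ 4.
Match coefficients ⇒ f(k) = k*(k + 2)*(k**2 + 8*k + 19)/36.
Get s_k = R·t_k = k*(k**2 + 8*k + 19)/(12*(k**3 + 8*k**2 + 19*k + 12)) with R(k) = B(k−1)f(k)/C(k) = k*(k + 2)*(k + 5)*(k**2 + 8*k + 19)/(12*(3*k + 7)).
Verify: (3*k + 7)/(k**5 + 15*k**4 + 85*k**3 + 225*k**2 + 274*k + 120) matches t_k.
Evaluate: s_(n+1) = (n**3 + 11*n**2 + 38*n + 28)/(12*(n**3 + 11*n**2 + 38*n + 40)); subtract s_(1) = 7/120 ⇒ S(n) = n*(n**2 + 11*n + 38)/(40*(n**3 + 11*n**2 + 38*n + 40)).

S(n) = n*(n**2 + 11*n + 38)/(40*(n**3 + 11*n**2 + 38*n + 40))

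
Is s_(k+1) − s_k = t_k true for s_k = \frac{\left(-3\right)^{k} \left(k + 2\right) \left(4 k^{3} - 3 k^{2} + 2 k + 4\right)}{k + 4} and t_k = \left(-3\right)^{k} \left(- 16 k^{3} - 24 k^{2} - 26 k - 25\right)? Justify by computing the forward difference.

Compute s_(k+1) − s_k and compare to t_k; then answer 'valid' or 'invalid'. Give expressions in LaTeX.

Invalid: residual \frac{\left(-3\right)^{k} \left(32 k^{4} + 184 k^{3} + 238 k^{2} + 262 k + 208\right)}{k^{2} + 9 k + 20} ≠ 0.

s_(k+1) = (-3)**(k + 1)*(4*k**4 + 21*k**3 + 35*k**2 + 31*k + 21)/(k + 5)
s_(k+1) − s_k = (-3)**k*(-16*k**5 - 136*k**4 - 378*k**3 - 501*k**2 - 483*k - 292)/(k**2 + 9*k + 20)
(s_(k+1) − s_k) − t_k = (-3)**k*(32*k**4 + 184*k**3 + 238*k**2 + 262*k + 208)/(k**2 + 9*k + 20)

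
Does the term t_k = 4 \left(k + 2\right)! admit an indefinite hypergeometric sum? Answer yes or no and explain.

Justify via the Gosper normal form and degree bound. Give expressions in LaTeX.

No — key equation has no polynomial f.

Compute t_(k+1)/t_k: get k + 3.
Normal form (A,B,C) = (k + 3, 1, 1).
Key eq: (k + 3)·f(k+1) = (1)·f(k) + (1).
From deg A=1, deg B=0, deg C=0: d=-1.
Negative degree bound (-1): no f exists, t_k not Gosper-summable.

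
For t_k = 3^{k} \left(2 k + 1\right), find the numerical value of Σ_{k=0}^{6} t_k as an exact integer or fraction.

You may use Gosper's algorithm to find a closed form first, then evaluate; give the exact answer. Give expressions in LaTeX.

Ratio r(k) = 3*(2*k + 3)/(2*k + 1).
Factor: A=3; B=1; C=k + 1/2.
Solve (3)·f(k+1) − (1)·f(k) = k + 1/2.
From deg A=0, deg B=0, deg C=1: d=1.
Solve for f: f(k) = (k - 1)/2 (degree 1 ≤ 1).
Certificate R = B(k−1)f/C = (k - 1)/(2*k + 1) gives s_k = 3**k*(k - 1).
Check: Δs_k = 3**k*(2*k + 1). ✓
Evaluate s at k=7 and k=0: 13122 and -1; difference 13123.

Σ = 13123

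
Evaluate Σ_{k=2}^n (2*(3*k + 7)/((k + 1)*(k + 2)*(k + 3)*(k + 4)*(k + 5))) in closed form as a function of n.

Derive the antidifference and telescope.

S(n) = (n**3 + 11*n**2 + 38*n - 50)/(45*(n**3 + 11*n**2 + 38*n + 40))

Ratio r(k) = (k + 1)*(3*k + 10)/((k + 6)*(3*k + 7)).
Gosper form: A/B · C(k+1)/C(k) with A=k + 1, B=k + 6, C=k + 7/3.
f must satisfy (k + 1)·f(k+1) − (k + 5)·f(k) = k + 7/3.
From deg A=1, deg B=1, deg C=1: d=4.
Match coefficients ⇒ f(k) = k*(k + 2)*(k**2 + 8*k + 19)/36.
Then R = B(k−1)f/C = k*(k + 2)*(k + 5)*(k**2 + 8*k + 19)/(12*(3*k + 7)), so s_k = R(k)·t_k = k*(k**2 + 8*k + 19)/(6*(k**3 + 8*k**2 + 19*k + 12)).
Δs = 2*(3*k + 7)/(k**5 + 15*k**4 + 85*k**3 + 225*k**2 + 274*k + 120), as required.
Σ_(k=2)^n t_k = s_(n+1) − s_(2) = ((n**3 + 11*n**2 + 38*n + 28)/(6*(n**3 + 11*n**2 + 38*n + 40))) − (13/90), i.e. (n**3 + 11*n**2 + 38*n - 50)/(45*(n**3 + 11*n**2 + 38*n + 40)).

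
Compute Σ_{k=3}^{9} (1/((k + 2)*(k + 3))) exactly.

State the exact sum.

Compute t_(k+1)/t_k: get (k + 2)/(k + 4).
A = k + 2, B = k + 4, C = 1.
f must satisfy (k + 2)·f(k+1) − (k + 3)·f(k) = 1.
From deg A=1, deg B=1, deg C=0: d=1.
Match coefficients ⇒ f(k) = k/2.
Then R = B(k−1)f/C = k*(k + 3)/2, so s_k = R(k)·t_k = k/(2*(k + 2)).
Δs = 1/(k**2 + 5*k + 6), as required.
Sum = s_(10) − s_(3); s_(10) = 5/12, s_(3) = 3/10 ⇒ 7/60.

Σ = 7/60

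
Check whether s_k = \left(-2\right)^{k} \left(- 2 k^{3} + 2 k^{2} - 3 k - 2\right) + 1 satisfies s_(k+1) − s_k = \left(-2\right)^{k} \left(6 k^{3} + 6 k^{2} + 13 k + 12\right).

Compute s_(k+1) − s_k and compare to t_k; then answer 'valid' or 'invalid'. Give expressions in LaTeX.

s_(k+1) = (-2)**(k + 1)*(-3*k - 2*(k + 1)**3 + 2*(k + 1)**2 - 5) + 1
s_(k+1) − s_k = (-2)**k*(6*k**3 + 6*k**2 + 13*k + 12)
(s_(k+1) − s_k) − t_k = 0

valid; difference matches t_k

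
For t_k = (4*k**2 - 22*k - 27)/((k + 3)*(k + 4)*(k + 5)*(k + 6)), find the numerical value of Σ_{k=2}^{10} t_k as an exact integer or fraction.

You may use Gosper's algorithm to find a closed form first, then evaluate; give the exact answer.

Compute t_(k+1)/t_k: get (k + 3)*(22*k - 4*(k + 1)**2 + 49)/((k + 7)*(-4*k**2 + 22*k + 27)).
Normal form (A,B,C) = (k + 3, k + 7, k**2 - 11*k/2 - 27/4).
Set up (k + 3)·f(k+1) − (k + 6)·f(k) − (k**2 - 11*k/2 - 27/4) = 0.
Bound: deg f ≤ 3.
Coefficient equations give f(k) = -k*(k**2 + 132*k + 137)/120.
R(k) = B(k−1)·f(k)/C(k) = -k*(k + 6)*(k**2 + 132*k + 137)/(30*(4*k**2 - 22*k - 27)); s_k = R·t_k = k*(-k**2 - 132*k - 137)/(30*(k + 3)*(k + 4)*(k + 5)).
Verify: (4*k**2 - 22*k - 27)/(k**4 + 18*k**3 + 119*k**2 + 342*k + 360) matches t_k.
Evaluate s at k=11 and k=2: -209/1120 and -9/70; difference -13/224.

Σ = -13/224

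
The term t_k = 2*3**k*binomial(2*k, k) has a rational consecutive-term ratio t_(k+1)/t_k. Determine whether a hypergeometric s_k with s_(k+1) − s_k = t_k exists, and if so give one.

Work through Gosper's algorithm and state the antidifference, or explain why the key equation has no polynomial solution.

not Gosper-summable; s_k does not exist

Compute t_(k+1)/t_k: get 6*(2*k + 1)/(k + 1).
Factor: A=12*k + 6; B=k + 1; C=1.
f must satisfy (12*k + 6)·f(k+1) − (k)·f(k) = 1.
d = -1 from the (1,1,0) case.
deg f ≤ -1 is impossible — no certificate.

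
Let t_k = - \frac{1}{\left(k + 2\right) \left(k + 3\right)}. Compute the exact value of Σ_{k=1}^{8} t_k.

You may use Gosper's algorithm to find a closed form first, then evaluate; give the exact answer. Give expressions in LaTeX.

t_(k+1)/t_k = (k + 2)/(k + 4).
Gosper form: A/B · C(k+1)/C(k) with A=k + 2, B=k + 4, C=1.
Solve (k + 2)·f(k+1) − (k + 3)·f(k) = 1.
d = 1 from the (1,1,0) case.
Match coefficients ⇒ f(k) = k/2.
So s_k = (B(k−1)f/C)·t_k = (k*(k + 3)/2)·t_k = -k/(2*k + 4).
Verify: -1/(k**2 + 5*k + 6) matches t_k.
Sum = s_(9) − s_(1); s_(9) = -9/22, s_(1) = -1/6 ⇒ -8/33.

Σ = -8/33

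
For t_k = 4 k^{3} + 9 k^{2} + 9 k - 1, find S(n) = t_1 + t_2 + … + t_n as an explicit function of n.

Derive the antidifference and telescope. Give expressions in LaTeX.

S(n) = n \left(n^{3} + 5 n^{2} + 10 n + 5\right)

Step 1: r(k) = (4*k**3 + 21*k**2 + 39*k + 21)/(4*k**3 + 9*k**2 + 9*k - 1).
Normal form (A,B,C) = (1, 1, k**3 + 9*k**2/4 + 9*k/4 - 1/4).
Solve (1)·f(k+1) − (1)·f(k) = k**3 + 9*k**2/4 + 9*k/4 - 1/4.
From deg A=0, deg B=0, deg C=3: d=4.
Solve for f: f(k) = k*(k**3 + k**2 + k - 4)/4 (degree 4 ≤ 4).
Then R = B(k−1)f/C = k*(k**3 + k**2 + k - 4)/(4*k**3 + 9*k**2 + 9*k - 1), so s_k = R(k)·t_k = k*(k**3 + k**2 + k - 4).
Check: Δs_k = 4*k**3 + 9*k**2 + 9*k - 1. ✓
Evaluate: s_(n+1) = n**4 + 5*n**3 + 10*n**2 + 5*n - 1; subtract s_(1) = -1 ⇒ S(n) = n*(n**3 + 5*n**2 + 10*n + 5).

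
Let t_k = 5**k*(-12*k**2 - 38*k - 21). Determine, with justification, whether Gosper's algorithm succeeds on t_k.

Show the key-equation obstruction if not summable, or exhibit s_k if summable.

Yes. s_k = 5**k*(-3*k**2 - 2*k + 1).

r(k) = 5*(12*k**2 + 62*k + 71)/(12*k**2 + 38*k + 21) after simplifying.
Normal form (A,B,C) = (5, 1, k**2 + 19*k/6 + 7/4).
Set up (5)·f(k+1) − (1)·f(k) − (k**2 + 19*k/6 + 7/4) = 0.
d = 2 from the (0,0,2) case.
Match coefficients ⇒ f(k) = (k + 1)*(3*k - 1)/12.
Then R = B(k−1)f/C = (k + 1)*(3*k - 1)/(12*k**2 + 38*k + 21), so s_k = R(k)·t_k = 5**k*(-3*k**2 - 2*k + 1).
s_(k+1) − s_k = 5**k*(-12*k**2 - 38*k - 21) = t_k.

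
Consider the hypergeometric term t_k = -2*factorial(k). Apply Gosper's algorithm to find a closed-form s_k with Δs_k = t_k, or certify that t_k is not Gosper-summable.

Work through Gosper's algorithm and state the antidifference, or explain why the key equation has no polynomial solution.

not Gosper-summable; s_k does not exist

Compute t_(k+1)/t_k: get k + 1.
So A=k + 1 and B=1, with C=1.
f must satisfy (k + 1)·f(k+1) − (1)·f(k) = 1.
Bound: deg f ≤ -1.
Bound -1 < 0, so the key equation has no polynomial solution.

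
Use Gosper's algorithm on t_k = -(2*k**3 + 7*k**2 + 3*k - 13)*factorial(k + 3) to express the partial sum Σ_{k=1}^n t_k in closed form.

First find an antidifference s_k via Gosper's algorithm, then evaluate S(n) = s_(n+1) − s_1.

S(n) = -2*n**2*factorial(n + 4) - n*factorial(n + 4) + 4*factorial(n + 4) - 96

r(k) = (2*k**4 + 21*k**3 + 75*k**2 + 91*k - 4)/(2*k**3 + 7*k**2 + 3*k - 13) after simplifying.
A = k + 4, B = 1, C = k**3 + 7*k**2/2 + 3*k/2 - 13/2.
Solve (k + 4)·f(k+1) − (1)·f(k) = k**3 + 7*k**2/2 + 3*k/2 - 13/2.
From deg A=1, deg B=0, deg C=3: d=2.
A polynomial solution: f(k) = (2*k**2 - 3*k - 3)/2.
Get s_k = R·t_k = (-2*k**2 + 3*k + 3)*factorial(k + 3) with R(k) = B(k−1)f(k)/C(k) = (2*k**2 - 3*k - 3)/(2*k**3 + 7*k**2 + 3*k - 13).
Check: Δs_k = -(2*k**3 + 7*k**2 + 3*k - 13)*factorial(k + 3). ✓
s_(n+1) = -(2*n**2 + n - 4)*factorial(n + 4) and s_(1) = 96, so S(n) = -2*n**2*factorial(n + 4) - n*factorial(n + 4) + 4*factorial(n + 4) - 96.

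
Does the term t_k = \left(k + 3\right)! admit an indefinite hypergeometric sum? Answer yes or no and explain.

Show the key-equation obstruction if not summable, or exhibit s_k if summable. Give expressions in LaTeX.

No. Not Gosper-summable.

r(k) = k + 4 after simplifying.
Gosper form: A/B · C(k+1)/C(k) with A=k + 4, B=1, C=1.
Key eq: (k + 4)·f(k+1) = (1)·f(k) + (1).
d = -1 from the (1,0,0) case.
deg f ≤ -1 is impossible — no certificate.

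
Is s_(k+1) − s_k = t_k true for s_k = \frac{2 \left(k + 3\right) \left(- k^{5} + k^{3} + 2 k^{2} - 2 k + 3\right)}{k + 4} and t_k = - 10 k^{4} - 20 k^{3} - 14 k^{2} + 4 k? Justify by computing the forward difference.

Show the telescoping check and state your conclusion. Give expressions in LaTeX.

Invalid: residual \frac{2 \left(4 k^{5} + 30 k^{4} + 48 k^{3} + 28 k^{2} - 10 k + 3\right)}{k^{2} + 9 k + 20} ≠ 0.

s_(k+1) = 2*(k + 4)*(-2*k - (k + 1)**5 + (k + 1)**3 + 2*(k + 1)**2 + 1)/(k + 5)
s_(k+1) − s_k = 2*(-5*k**6 - 51*k**5 - 167*k**4 - 213*k**3 - 94*k**2 + 30*k + 3)/(k**2 + 9*k + 20)
(s_(k+1) − s_k) − t_k = 2*(4*k**5 + 30*k**4 + 48*k**3 + 28*k**2 - 10*k + 3)/(k**2 + 9*k + 20)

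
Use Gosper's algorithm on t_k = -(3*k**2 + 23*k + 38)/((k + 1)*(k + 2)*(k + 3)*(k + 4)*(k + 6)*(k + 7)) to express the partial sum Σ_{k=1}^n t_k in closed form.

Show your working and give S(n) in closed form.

t_(k+1)/t_k = (k + 1)*(k + 6)*(23*k + 3*(k + 1)**2 + 61)/((k + 5)*(k + 8)*(3*k**2 + 23*k + 38)).
A = k + 1, B = k + 8, C = k**3 + 38*k**2/3 + 51*k + 190/3.
Set up (k + 1)·f(k+1) − (k + 7)·f(k) − (k**3 + 38*k**2/3 + 51*k + 190/3) = 0.
From deg A=1, deg B=1, deg C=3: d=6.
A polynomial solution: f(k) = k*(k + 2)*(k + 4)*(k + 5)*(k**2 + 10*k + 27)/54.
Certificate R = B(k−1)f/C = k*(k + 2)*(k + 4)*(k + 7)*(k**2 + 10*k + 27)/(18*(3*k**2 + 23*k + 38)) gives s_k = k*(-k**2 - 10*k - 27)/(18*(k**3 + 10*k**2 + 27*k + 18)).
Check: Δs_k = (-3*k**2 - 23*k - 38)/(k**6 + 23*k**5 + 207*k**4 + 925*k**3 + 2144*k**2 + 2412*k + 1008). ✓
Telescope: S(n) = s_(n+1) − s_(1) = (-n**3 - 13*n**2 - 50*n - 38)/(18*(n**3 + 13*n**2 + 50*n + 56)) − (-19/504) = n*(-n**2 - 13*n - 50)/(56*(n**3 + 13*n**2 + 50*n + 56)).

S(n) = n*(-n**2 - 13*n - 50)/(56*(n**3 + 13*n**2 + 50*n + 56))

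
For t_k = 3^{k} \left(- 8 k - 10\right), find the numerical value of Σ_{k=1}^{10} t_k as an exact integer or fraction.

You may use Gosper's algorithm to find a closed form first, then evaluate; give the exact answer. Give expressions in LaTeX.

Σ = -7617312

Ratio r(k) = 3*(4*k + 9)/(4*k + 5).
So A=3 and B=1, with C=k + 5/4.
Set up (3)·f(k+1) − (1)·f(k) − (k + 5/4) = 0.
Degrees (0,0,1) ⇒ d ≤ 1.
Solve for f: f(k) = (4*k - 1)/8 (degree 1 ≤ 1).
R(k) = B(k−1)·f(k)/C(k) = (4*k - 1)/(2*(4*k + 5)); s_k = R·t_k = 3**k*(1 - 4*k).
Check: Δs_k = 3**k*(-8*k - 10). ✓
Evaluate s at k=11 and k=1: -7617321 and -9; difference -7617312.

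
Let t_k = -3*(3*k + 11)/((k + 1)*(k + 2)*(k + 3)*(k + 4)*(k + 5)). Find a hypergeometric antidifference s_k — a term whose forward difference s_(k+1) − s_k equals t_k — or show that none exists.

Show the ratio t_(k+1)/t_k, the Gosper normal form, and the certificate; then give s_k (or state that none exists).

r(k) = (k + 1)*(3*k + 14)/((k + 6)*(3*k + 11)) after simplifying.
Normal form (A,B,C) = (k + 1, k + 6, k + 11/3).
Key eq: (k + 1)·f(k+1) = (k + 5)·f(k) + (k + 11/3).
d = 4 from the (1,1,1) case.
Coefficient equations give f(k) = k*(k + 3)*(k**2 + 7*k + 14)/24.
R(k) = B(k−1)·f(k)/C(k) = k*(k + 3)*(k + 5)*(k**2 + 7*k + 14)/(8*(3*k + 11)); s_k = R·t_k = 3*k*(-k**2 - 7*k - 14)/(8*(k**3 + 7*k**2 + 14*k + 8)).
Δs = 3*(-3*k - 11)/(k**5 + 15*k**4 + 85*k**3 + 225*k**2 + 274*k + 120), as required.

s_k = 3*k*(-k**2 - 7*k - 14)/(8*(k**3 + 7*k**2 + 14*k + 8))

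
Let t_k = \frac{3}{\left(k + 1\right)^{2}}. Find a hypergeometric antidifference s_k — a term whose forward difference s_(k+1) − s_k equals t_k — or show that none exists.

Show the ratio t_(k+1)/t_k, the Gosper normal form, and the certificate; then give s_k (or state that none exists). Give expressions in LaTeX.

no hypergeometric antidifference exists

r(k) = (k + 1)**2/(k + 2)**2 after simplifying.
So A=k**2 + 2*k + 1 and B=k**2 + 4*k + 4, with C=1.
Need (k**2 + 2*k + 1)·f(k+1) − (k**2 + 2*k + 1)·f(k) = 1.
Bound: deg f ≤ 0.
Put f(k) = c0: A·f(k+1) − B(k−1)·f(k) − C = -1; need -1 = 0 — inconsistent ⇒ no f, not summable.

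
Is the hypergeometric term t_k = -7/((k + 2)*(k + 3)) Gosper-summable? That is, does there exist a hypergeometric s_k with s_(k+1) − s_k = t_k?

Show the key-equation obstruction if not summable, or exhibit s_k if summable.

Step 1: r(k) = (k + 2)/(k + 4).
Take A(k)=k + 2, B(k)=k + 4, C(k)=1.
f must satisfy (k + 2)·f(k+1) − (k + 3)·f(k) = 1.
Bound: deg f ≤ 1.
Solve for f: f(k) = k/2 (degree 1 ≤ 1).
R(k) = B(k−1)·f(k)/C(k) = k*(k + 3)/2; s_k = R·t_k = -7*k/(2*k + 4).
s_(k+1) − s_k = -7/(k**2 + 5*k + 6) = t_k.

Yes. s_k = -7*k/(2*k + 4).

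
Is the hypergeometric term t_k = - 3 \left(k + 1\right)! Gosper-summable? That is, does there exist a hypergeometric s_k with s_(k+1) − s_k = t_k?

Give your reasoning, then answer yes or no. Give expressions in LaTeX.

The ratio is k + 2.
Factor: A=k + 2; B=1; C=1.
Set up (k + 2)·f(k+1) − (1)·f(k) − (1) = 0.
Bound: deg f ≤ -1.
deg f ≤ -1 is impossible — no certificate.

No — negative degree bound, so no certificate f.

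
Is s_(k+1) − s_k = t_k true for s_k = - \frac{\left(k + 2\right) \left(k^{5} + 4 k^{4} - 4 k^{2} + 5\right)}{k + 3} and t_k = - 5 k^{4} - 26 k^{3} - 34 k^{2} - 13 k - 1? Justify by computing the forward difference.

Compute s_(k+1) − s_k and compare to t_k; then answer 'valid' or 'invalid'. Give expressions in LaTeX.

Invalid: residual \frac{4 k^{5} + 37 k^{4} + 112 k^{3} + 119 k^{2} + 40 k - 2}{k^{2} + 7 k + 12} ≠ 0.

s_(k+1) = -(k + 3)*((k + 1)**5 + 4*(k + 1)**4 - 4*(k + 1)**2 + 5)/(k + 4)
s_(k+1) − s_k = (-5*k**6 - 57*k**5 - 239*k**4 - 451*k**3 - 381*k**2 - 123*k - 14)/(k**2 + 7*k + 12)
(s_(k+1) − s_k) − t_k = (4*k**5 + 37*k**4 + 112*k**3 + 119*k**2 + 40*k - 2)/(k**2 + 7*k + 12)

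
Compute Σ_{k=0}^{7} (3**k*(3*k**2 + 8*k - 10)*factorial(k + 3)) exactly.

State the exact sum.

Ratio r(k) = 3*(3*k**3 + 26*k**2 + 57*k + 4)/(3*k**2 + 8*k - 10).
A = 3*k + 12, B = 1, C = k**2 + 8*k/3 - 10/3.
Key eq: (3*k + 12)·f(k+1) = (1)·f(k) + (k**2 + 8*k/3 - 10/3).
From deg A=1, deg B=0, deg C=2: d=1.
Match coefficients ⇒ f(k) = (k - 2)/3.
So s_k = (B(k−1)f/C)·t_k = ((k - 2)/(3*k**2 + 8*k - 10))·t_k = 3**k*(k - 2)*factorial(k + 3).
Verify: 3**k*(3*k**2 + 8*k - 10)*factorial(k + 3) matches t_k.
Evaluate s at k=8 and k=0: 1571364748800 and -12; difference 1571364748812.

Σ = 1571364748812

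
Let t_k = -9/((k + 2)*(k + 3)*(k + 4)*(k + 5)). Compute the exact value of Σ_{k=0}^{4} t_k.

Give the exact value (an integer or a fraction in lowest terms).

Σ = -5/42

r(k) = (k + 2)/(k + 6) after simplifying.
A = k + 2, B = k + 6, C = 1.
f must satisfy (k + 2)·f(k+1) − (k + 5)·f(k) = 1.
Bound: deg f ≤ 3.
Solve for f: f(k) = k*(k**2 + 9*k + 26)/72 (degree 3 ≤ 3).
Then R = B(k−1)f/C = k*(k + 5)*(k**2 + 9*k + 26)/72, so s_k = R(k)·t_k = k*(-k**2 - 9*k - 26)/(8*(k + 2)*(k + 3)*(k + 4)).
Verify: -9/(k**4 + 14*k**3 + 71*k**2 + 154*k + 120) matches t_k.
Sum = s_(5) − s_(0); s_(5) = -5/42, s_(0) = 0 ⇒ -5/42.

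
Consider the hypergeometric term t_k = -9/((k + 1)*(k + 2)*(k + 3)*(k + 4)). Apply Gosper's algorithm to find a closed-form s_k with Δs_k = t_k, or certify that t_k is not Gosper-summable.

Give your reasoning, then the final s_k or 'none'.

Ratio r(k) = (k + 1)/(k + 5).
So A=k + 1 and B=k + 5, with C=1.
Solve (k + 1)·f(k+1) − (k + 4)·f(k) = 1.
Bound: deg f ≤ 3.
Match coefficients ⇒ f(k) = k*(k**2 + 6*k + 11)/18.
Get s_k = R·t_k = k*(-k**2 - 6*k - 11)/(2*(k + 1)*(k + 2)*(k + 3)) with R(k) = B(k−1)f(k)/C(k) = k*(k + 4)*(k**2 + 6*k + 11)/18.
Check: Δs_k = -9/(k**4 + 10*k**3 + 35*k**2 + 50*k + 24). ✓

s_k = k*(-k**2 - 6*k - 11)/(2*(k + 1)*(k + 2)*(k + 3))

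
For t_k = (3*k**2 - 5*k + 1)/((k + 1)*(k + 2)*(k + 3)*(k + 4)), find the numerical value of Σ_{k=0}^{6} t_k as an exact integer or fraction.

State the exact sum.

Step 1: r(k) = (3*k**3 + 4*k**2 - 1)/(3*k**3 + 10*k**2 - 24*k + 5).
So A=k + 1 and B=k + 5, with C=k**2 - 5*k/3 + 1/3.
Solve (k + 1)·f(k+1) − (k + 4)·f(k) = k**2 - 5*k/3 + 1/3.
Bound: deg f ≤ 3.
A polynomial solution: f(k) = k*(k**2 - 3*k + 5)/9.
Then R = B(k−1)f/C = k*(k + 4)*(k**2 - 3*k + 5)/(3*(3*k**2 - 5*k + 1)), so s_k = R(k)·t_k = k*(k**2 - 3*k + 5)/(3*(k + 1)*(k + 2)*(k + 3)).
Verify: (3*k**2 - 5*k + 1)/(k**4 + 10*k**3 + 35*k**2 + 50*k + 24) matches t_k.
Evaluate s at k=7 and k=0: 77/720 and 0; difference 77/720.

Σ = 77/720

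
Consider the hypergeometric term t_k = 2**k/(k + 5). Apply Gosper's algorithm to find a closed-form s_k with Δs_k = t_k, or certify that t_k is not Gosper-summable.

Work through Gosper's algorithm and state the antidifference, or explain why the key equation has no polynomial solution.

t_(k+1)/t_k = 2*(k + 5)/(k + 6).
Factor: A=2*k + 10; B=k + 6; C=1.
Key eq: (2*k + 10)·f(k+1) = (k + 5)·f(k) + (1).
d = -1 from the (1,1,0) case.
deg f ≤ -1 is impossible — no certificate.

not Gosper-summable; s_k does not exist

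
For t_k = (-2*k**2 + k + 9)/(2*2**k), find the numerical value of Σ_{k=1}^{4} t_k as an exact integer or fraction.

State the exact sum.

Σ = 45/32

t_(k+1)/t_k = (k/2 - (k + 1)**2 + 5)/(-2*k**2 + k + 9).
Gosper form: A/B · C(k+1)/C(k) with A=1/2, B=1, C=k**2 - k/2 - 9/2.
f must satisfy (1/2)·f(k+1) − (1)·f(k) = k**2 - k/2 - 9/2.
Bound: deg f ≤ 2.
Solve for f: f(k) = -2*k**2 - 3*k + 4 (degree 2 ≤ 2).
So s_k = (B(k−1)f/C)·t_k = (-2*(2*k**2 + 3*k - 4)/(2*k**2 - k - 9))·t_k = (2*k**2 + 3*k - 4)/2**k.
s_(k+1) − s_k = (-2*k**2 + k + 9)/(2*2**k) = t_k.
Sum = s_(5) − s_(1); s_(5) = 61/32, s_(1) = 1/2 ⇒ 45/32.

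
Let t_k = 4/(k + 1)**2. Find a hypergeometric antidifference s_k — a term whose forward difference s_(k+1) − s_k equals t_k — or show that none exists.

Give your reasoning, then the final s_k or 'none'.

r(k) = (k + 1)**2/(k + 2)**2 after simplifying.
Take A(k)=k**2 + 2*k + 1, B(k)=k**2 + 4*k + 4, C(k)=1.
Set up (k**2 + 2*k + 1)·f(k+1) − (k**2 + 2*k + 1)·f(k) − (1) = 0.
d = 0 from the (2,2,0) case.
f = c0 ⇒ A·f(k+1) − B(k−1)·f(k) − C = -1. The system {-1 = 0} is inconsistent; no antidifference.

not Gosper-summable; s_k does not exist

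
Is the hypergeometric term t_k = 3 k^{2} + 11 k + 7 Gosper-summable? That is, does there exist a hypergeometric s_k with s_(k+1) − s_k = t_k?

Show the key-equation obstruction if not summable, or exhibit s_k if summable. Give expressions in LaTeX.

Yes. s_k = k \left(k^{2} + 4 k + 2\right).

t_(k+1)/t_k = (3*k**2 + 17*k + 21)/(3*k**2 + 11*k + 7).
So A=1 and B=1, with C=k**2 + 11*k/3 + 7/3.
Key eq: (1)·f(k+1) = (1)·f(k) + (k**2 + 11*k/3 + 7/3).
Degrees (0,0,2) ⇒ d ≤ 3.
Solve for f: f(k) = k*(k**2 + 4*k + 2)/3 (degree 3 ≤ 3).
Certificate R = B(k−1)f/C = k*(k**2 + 4*k + 2)/(3*k**2 + 11*k + 7) gives s_k = k*(k**2 + 4*k + 2).
Verify: 3*k**2 + 11*k + 7 matches t_k.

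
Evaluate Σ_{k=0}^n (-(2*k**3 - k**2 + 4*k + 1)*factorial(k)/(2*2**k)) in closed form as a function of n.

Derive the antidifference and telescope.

Compute t_(k+1)/t_k: get (k + 1)*(4*k + 2*(k + 1)**3 - (k + 1)**2 + 5)/(2*(2*k**3 - k**2 + 4*k + 1)).
Normal form (A,B,C) = (k/2 + 1/2, 1, k**3 - k**2/2 + 2*k + 1/2).
Set up (k/2 + 1/2)·f(k+1) − (1)·f(k) − (k**3 - k**2/2 + 2*k + 1/2) = 0.
deg f ≤ 2 (via 1,0,3).
Solving with deg f ≤ 2: f(k) = (k - 2)*(2*k + 1).
R(k) = B(k−1)·f(k)/C(k) = 2*(k - 2)*(2*k + 1)/(2*k**3 - k**2 + 4*k + 1); s_k = R·t_k = -(k - 2)*(2*k + 1)*factorial(k)/2**k.
Check: Δs_k = -(2*k**3 - k**2 + 4*k + 1)*factorial(k)/(2*2**k). ✓
s_(n+1) = -2**(-n - 1)*(n - 1)*(2*n + 3)*factorial(n + 1) and s_(0) = 2, so S(n) = 2**(-n - 1)*(-2**(n + 2) - 2*n**3*factorial(n) - 3*n**2*factorial(n) + 2*n*factorial(n) + 3*factorial(n)).

S(n) = 2**(-n - 1)*(-2**(n + 2) - 2*n**3*factorial(n) - 3*n**2*factorial(n) + 2*n*factorial(n) + 3*factorial(n))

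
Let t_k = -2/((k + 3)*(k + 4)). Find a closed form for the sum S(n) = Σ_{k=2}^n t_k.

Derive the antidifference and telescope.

t_(k+1)/t_k = (k + 3)/(k + 5).
Normal form (A,B,C) = (k + 3, k + 5, 1).
Need (k + 3)·f(k+1) − (k + 4)·f(k) = 1.
From deg A=1, deg B=1, deg C=0: d=1.
Solving with deg f ≤ 1: f(k) = k/3.
So s_k = (B(k−1)f/C)·t_k = (k*(k + 4)/3)·t_k = -2*k/(3*k + 9).
Check: Δs_k = -2/(k**2 + 7*k + 12). ✓
s_(n+1) = 2*(-n - 1)/(3*(n + 4)) and s_(2) = -4/15, so S(n) = 2*(1 - n)/(5*(n + 4)).

S(n) = 2*(1 - n)/(5*(n + 4))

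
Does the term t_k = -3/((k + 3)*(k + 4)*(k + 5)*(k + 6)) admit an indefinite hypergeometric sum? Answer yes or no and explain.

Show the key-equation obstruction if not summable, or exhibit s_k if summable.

t_(k+1)/t_k = (k + 3)/(k + 7).
Take A(k)=k + 3, B(k)=k + 7, C(k)=1.
Solve (k + 3)·f(k+1) − (k + 6)·f(k) = 1.
Bound: deg f ≤ 3.
Solving with deg f ≤ 3: f(k) = k*(k**2 + 12*k + 47)/180.
Get s_k = R·t_k = k*(-k**2 - 12*k - 47)/(60*(k + 3)*(k + 4)*(k + 5)) with R(k) = B(k−1)f(k)/C(k) = k*(k + 6)*(k**2 + 12*k + 47)/180.
Δs = -3/(k**4 + 18*k**3 + 119*k**2 + 342*k + 360), as required.

Yes. s_k = k*(-k**2 - 12*k - 47)/(60*(k + 3)*(k + 4)*(k + 5)).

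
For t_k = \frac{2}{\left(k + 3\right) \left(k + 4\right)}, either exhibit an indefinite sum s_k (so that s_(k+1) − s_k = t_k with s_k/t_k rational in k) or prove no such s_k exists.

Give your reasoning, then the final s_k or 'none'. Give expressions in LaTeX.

Ratio r(k) = (k + 3)/(k + 5).
Gosper form: A/B · C(k+1)/C(k) with A=k + 3, B=k + 5, C=1.
Set up (k + 3)·f(k+1) − (k + 4)·f(k) − (1) = 0.
Degrees (1,1,0) ⇒ d ≤ 1.
Coefficient equations give f(k) = k/3.
So s_k = (B(k−1)f/C)·t_k = (k*(k + 4)/3)·t_k = 2*k/(3*(k + 3)).
Verify: 2/(k**2 + 7*k + 12) matches t_k.

s_k = \frac{2 k}{3 \left(k + 3\right)}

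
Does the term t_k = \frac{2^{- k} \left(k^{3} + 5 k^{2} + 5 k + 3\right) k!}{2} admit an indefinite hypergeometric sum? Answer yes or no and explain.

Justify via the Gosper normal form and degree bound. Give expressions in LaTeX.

Ratio r(k) = (k**4 + 9*k**3 + 26*k**2 + 32*k + 14)/(2*(k**3 + 5*k**2 + 5*k + 3)).
Factor: A=k/2 + 1/2; B=1; C=k**3 + 5*k**2 + 5*k + 3.
Set up (k/2 + 1/2)·f(k+1) − (1)·f(k) − (k**3 + 5*k**2 + 5*k + 3) = 0.
d = 2 from the (1,0,3) case.
Solve for f: f(k) = 2*(k**2 + 4*k + 2) (degree 2 ≤ 2).
Certificate R = B(k−1)f/C = 2*(k**2 + 4*k + 2)/(k**3 + 5*k**2 + 5*k + 3) gives s_k = (k**2 + 4*k + 2)*factorial(k)/2**k.
Verify: (k**3 + 5*k**2 + 5*k + 3)*factorial(k)/(2*2**k) matches t_k.

Yes. s_k = 2^{- k} \left(k^{2} + 4 k + 2\right) k!.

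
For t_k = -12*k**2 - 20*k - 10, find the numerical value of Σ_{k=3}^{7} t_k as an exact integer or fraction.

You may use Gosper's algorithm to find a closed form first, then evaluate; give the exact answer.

t_(k+1)/t_k = (6*k**2 + 22*k + 21)/(6*k**2 + 10*k + 5).
Gosper form: A/B · C(k+1)/C(k) with A=1, B=1, C=k**2 + 5*k/3 + 5/6.
f must satisfy (1)·f(k+1) − (1)·f(k) = k**2 + 5*k/3 + 5/6.
Degrees (0,0,2) ⇒ d ≤ 3.
A polynomial solution: f(k) = k*(2*k**2 + 2*k + 1)/6.
R(k) = B(k−1)·f(k)/C(k) = k*(2*k**2 + 2*k + 1)/(6*k**2 + 10*k + 5); s_k = R·t_k = 2*k*(-2*k**2 - 2*k - 1).
Verify: -12*k**2 - 20*k - 10 matches t_k.
Telescoping: Σ = s_(8) − s_(3) = -2320 − (-150) = -2170.

Σ = -2170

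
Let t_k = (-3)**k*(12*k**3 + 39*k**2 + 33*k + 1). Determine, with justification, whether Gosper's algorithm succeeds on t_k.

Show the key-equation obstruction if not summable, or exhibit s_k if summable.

Yes. s_k = (-3)**k*(-3*k**3 - 3*k**2 + 3*k + 2).

Step 1: r(k) = 3*(-12*k**3 - 75*k**2 - 147*k - 85)/(12*k**3 + 39*k**2 + 33*k + 1).
Take A(k)=-3, B(k)=1, C(k)=k**3 + 13*k**2/4 + 11*k/4 + 1/12.
Solve (-3)·f(k+1) − (1)·f(k) = k**3 + 13*k**2/4 + 11*k/4 + 1/12.
Degrees (0,0,3) ⇒ d ≤ 3.
Match coefficients ⇒ f(k) = -(3*k**3 + 3*k**2 - 3*k - 2)/12.
Then R = B(k−1)f/C = -(3*k**3 + 3*k**2 - 3*k - 2)/(12*k**3 + 39*k**2 + 33*k + 1), so s_k = R(k)·t_k = (-3)**k*(-3*k**3 - 3*k**2 + 3*k + 2).
Check: Δs_k = (-3)**k*(12*k**3 + 39*k**2 + 33*k + 1). ✓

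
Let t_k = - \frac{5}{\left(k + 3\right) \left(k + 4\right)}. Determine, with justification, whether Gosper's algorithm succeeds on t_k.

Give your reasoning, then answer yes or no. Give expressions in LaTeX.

t_(k+1)/t_k = (k + 3)/(k + 5).
A = k + 3, B = k + 5, C = 1.
f must satisfy (k + 3)·f(k+1) − (k + 4)·f(k) = 1.
deg f ≤ 1 (via 1,1,0).
Coefficient equations give f(k) = k/3.
R(k) = B(k−1)·f(k)/C(k) = k*(k + 4)/3; s_k = R·t_k = -5*k/(3*k + 9).
s_(k+1) − s_k = -5/(k**2 + 7*k + 12) = t_k.

Yes. s_k = - \frac{5 k}{3 k + 9}.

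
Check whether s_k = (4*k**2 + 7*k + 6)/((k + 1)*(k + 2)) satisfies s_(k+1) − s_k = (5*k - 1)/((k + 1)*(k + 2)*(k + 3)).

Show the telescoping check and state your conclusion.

Valid: the claim telescopes to t_k.

s_(k+1) = (7*k + 4*(k + 1)**2 + 13)/((k + 2)*(k + 3))
s_(k+1) − s_k = (5*k - 1)/(k**3 + 6*k**2 + 11*k + 6)
(s_(k+1) − s_k) − t_k = 0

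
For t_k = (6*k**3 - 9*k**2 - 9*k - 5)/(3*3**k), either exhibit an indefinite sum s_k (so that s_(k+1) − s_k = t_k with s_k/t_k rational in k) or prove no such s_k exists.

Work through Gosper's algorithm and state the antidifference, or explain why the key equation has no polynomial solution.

t_(k+1)/t_k = (6*k**3 + 9*k**2 - 9*k - 17)/(3*(6*k**3 - 9*k**2 - 9*k - 5)).
So A=1/3 and B=1, with C=k**3 - 3*k**2/2 - 3*k/2 - 5/6.
Solve (1/3)·f(k+1) − (1)·f(k) = k**3 - 3*k**2/2 - 3*k/2 - 5/6.
d = 3 from the (0,0,3) case.
Solve for f: f(k) = -(3*k**3 - 1)/2 (degree 3 ≤ 3).
R(k) = B(k−1)·f(k)/C(k) = -3*(3*k**3 - 1)/(6*k**3 - 9*k**2 - 9*k - 5); s_k = R·t_k = (1 - 3*k**3)/3**k.
Check: Δs_k = (9*k**3 - 3*(k + 1)**3 - 2)/(3*3**k). ✓

s_k = (1 - 3*k**3)/3**k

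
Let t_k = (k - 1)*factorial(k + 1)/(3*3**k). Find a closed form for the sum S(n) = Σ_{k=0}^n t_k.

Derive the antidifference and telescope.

S(n) = -1 + factorial(n + 2)/(3*3**n)

The ratio is k*(k + 2)/(3*(k - 1)).
Normal form (A,B,C) = (k/3 + 2/3, 1, k - 1).
f must satisfy (k/3 + 2/3)·f(k+1) − (1)·f(k) = k - 1.
d = 0 from the (1,0,1) case.
Solving with deg f ≤ 0: f(k) = 3.
Then R = B(k−1)f/C = 3/(k - 1), so s_k = R(k)·t_k = factorial(k + 1)/3**k.
s_(k+1) − s_k = (k - 1)*factorial(k + 1)/(3*3**k) = t_k.
Telescope: S(n) = s_(n+1) − s_(0) = 3**(-n - 1)*factorial(n + 2) − (1) = -1 + factorial(n + 2)/(3*3**n).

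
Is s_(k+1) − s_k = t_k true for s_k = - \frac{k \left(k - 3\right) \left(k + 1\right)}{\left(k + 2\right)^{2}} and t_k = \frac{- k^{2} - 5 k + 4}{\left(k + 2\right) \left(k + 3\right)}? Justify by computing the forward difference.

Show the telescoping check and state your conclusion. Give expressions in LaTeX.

Invalid: residual \frac{7 k^{2} + 15 k - 8}{k^{4} + 10 k^{3} + 37 k^{2} + 60 k + 36} ≠ 0.

s_(k+1) = -(k - 2)*(k + 1)*(k + 2)/(k + 3)**2
s_(k+1) − s_k = (k + 1)*(k*(k - 3)*(k + 3)**2 - (k - 2)*(k + 2)**3)/((k + 2)**2*(k + 3)**2)
(s_(k+1) − s_k) − t_k = (7*k**2 + 15*k - 8)/(k**4 + 10*k**3 + 37*k**2 + 60*k + 36)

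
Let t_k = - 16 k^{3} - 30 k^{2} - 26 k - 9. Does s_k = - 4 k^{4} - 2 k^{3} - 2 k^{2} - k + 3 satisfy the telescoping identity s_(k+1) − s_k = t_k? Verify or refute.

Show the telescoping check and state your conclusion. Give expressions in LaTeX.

s_(k+1) = -4*k**4 - 18*k**3 - 32*k**2 - 27*k - 6
s_(k+1) − s_k = -16*k**3 - 30*k**2 - 26*k - 9
(s_(k+1) − s_k) − t_k = 0

valid (s_(k+1) − s_k reduces to t_k)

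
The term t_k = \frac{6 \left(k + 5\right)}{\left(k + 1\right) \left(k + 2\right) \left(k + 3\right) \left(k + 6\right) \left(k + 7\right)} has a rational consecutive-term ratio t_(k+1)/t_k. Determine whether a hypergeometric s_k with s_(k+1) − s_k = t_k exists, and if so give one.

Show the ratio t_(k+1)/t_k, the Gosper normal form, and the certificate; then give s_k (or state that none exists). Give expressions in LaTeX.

The ratio is (k + 1)*(k + 6)**2/((k + 4)*(k + 5)*(k + 8)).
A = k + 1, B = k + 8, C = k**3 + 14*k**2 + 65*k + 100.
Key eq: (k + 1)·f(k+1) = (k + 7)·f(k) + (k**3 + 14*k**2 + 65*k + 100).
From deg A=1, deg B=1, deg C=3: d=6.
A polynomial solution: f(k) = k*(k + 3)*(k + 4)**2*(k + 5)**2/36.
So s_k = (B(k−1)f/C)·t_k = (k*(k + 3)*(k + 4)*(k + 7)/36)·t_k = k*(k**2 + 9*k + 20)/(6*(k**3 + 9*k**2 + 20*k + 12)).
Check: Δs_k = 6*(k + 5)/(k**5 + 19*k**4 + 131*k**3 + 401*k**2 + 540*k + 252). ✓

s_k = \frac{k \left(k^{2} + 9 k + 20\right)}{6 \left(k^{3} + 9 k^{2} + 20 k + 12\right)}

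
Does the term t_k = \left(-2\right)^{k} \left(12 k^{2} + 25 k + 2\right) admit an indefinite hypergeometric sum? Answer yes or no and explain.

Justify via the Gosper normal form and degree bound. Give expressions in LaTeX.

The ratio is 2*(-12*k**2 - 49*k - 39)/(12*k**2 + 25*k + 2).
Normal form (A,B,C) = (-2, 1, k**2 + 25*k/12 + 1/6).
Need (-2)·f(k+1) − (1)·f(k) = k**2 + 25*k/12 + 1/6.
Bound: deg f ≤ 2.
A polynomial solution: f(k) = -(4*k**2 + 3*k - 4)/12.
R(k) = B(k−1)·f(k)/C(k) = -(4*k**2 + 3*k - 4)/((k + 2)*(12*k + 1)); s_k = R·t_k = (-2)**k*(-4*k**2 - 3*k + 4).
s_(k+1) − s_k = (-2)**k*(12*k**2 + 25*k + 2) = t_k.

Yes. s_k = \left(-2\right)^{k} \left(- 4 k^{2} - 3 k + 4\right).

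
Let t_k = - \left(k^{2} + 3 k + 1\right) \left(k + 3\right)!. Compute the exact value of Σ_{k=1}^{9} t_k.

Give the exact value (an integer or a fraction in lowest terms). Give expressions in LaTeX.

Ratio r(k) = (k + 4)*(3*k + (k + 1)**2 + 4)/(k**2 + 3*k + 1).
A = k + 4, B = 1, C = k**2 + 3*k + 1.
Need (k + 4)·f(k+1) − (1)·f(k) = k**2 + 3*k + 1.
d = 1 from the (1,0,2) case.
A polynomial solution: f(k) = k - 1.
Certificate R = B(k−1)f/C = (k - 1)/(k**2 + 3*k + 1) gives s_k = -(k - 1)*factorial(k + 3).
Verify: -(k**2 + 3*k + 1)*factorial(k + 3) matches t_k.
Telescoping: Σ = s_(10) − s_(1) = -56043187200 − (0) = -56043187200.

Σ = -56043187200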